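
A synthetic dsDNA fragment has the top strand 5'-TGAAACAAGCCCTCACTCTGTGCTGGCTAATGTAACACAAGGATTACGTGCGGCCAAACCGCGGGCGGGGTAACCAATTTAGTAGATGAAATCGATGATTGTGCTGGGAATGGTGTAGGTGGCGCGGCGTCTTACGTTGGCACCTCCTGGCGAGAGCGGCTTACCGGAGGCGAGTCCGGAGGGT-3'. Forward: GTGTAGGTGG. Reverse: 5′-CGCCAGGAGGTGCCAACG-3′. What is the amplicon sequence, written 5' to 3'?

5'-GTGTAGGTGGCGCGGCGTCTTACGTTGGCACCTCCTGGCG-3'

The forward primer matches the template at positions 113–122.
Reverse complement of the reverse primer: CGTTGGCACCTCCTGGCG. This occurs on the top strand at positions 135–152.
The product is the template from position 113 through 152 (40 bp).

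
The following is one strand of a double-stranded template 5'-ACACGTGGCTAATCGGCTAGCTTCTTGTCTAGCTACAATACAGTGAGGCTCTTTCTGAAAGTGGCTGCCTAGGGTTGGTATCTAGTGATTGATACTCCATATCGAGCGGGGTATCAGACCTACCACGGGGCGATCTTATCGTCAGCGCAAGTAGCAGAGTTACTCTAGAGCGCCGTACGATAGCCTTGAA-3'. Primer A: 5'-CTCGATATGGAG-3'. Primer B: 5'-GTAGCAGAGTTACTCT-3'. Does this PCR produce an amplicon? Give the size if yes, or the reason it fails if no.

No product — the primers' 3' ends point away from each other.

Primer A (CTCGATATGGAG) has reverse complement CTCCATATCGAG, which matches the top strand at positions 95–106; primer A anneals to the top strand there with its 3' end pointing upstream toward position 95.
Primer B (GTAGCAGAGTTACTCT) matches the top strand directly at positions 151–166; it anneals to the bottom strand with its 3' end pointing downstream toward position 166.
The 3' ends diverge (primer A extends toward position 1, primer B toward position 190), so the primers never converge on a shared product.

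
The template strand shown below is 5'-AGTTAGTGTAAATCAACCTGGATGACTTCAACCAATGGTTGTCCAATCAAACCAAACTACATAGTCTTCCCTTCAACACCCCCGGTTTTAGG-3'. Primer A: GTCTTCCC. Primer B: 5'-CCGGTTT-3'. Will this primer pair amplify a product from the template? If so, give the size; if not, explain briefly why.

Primer A (GTCTTCCC) matches the top strand at positions 64–71 (3' end points downstream).
Primer B (CCGGTTT) also matches the top strand directly, at positions 82–88 — its reverse complement AAACCGG is not present.
Both primers anneal to the bottom strand with 3' ends pointing the same way, so neither can prime synthesis back toward the other.

No product — both primers anneal to the same strand and extend in the same direction.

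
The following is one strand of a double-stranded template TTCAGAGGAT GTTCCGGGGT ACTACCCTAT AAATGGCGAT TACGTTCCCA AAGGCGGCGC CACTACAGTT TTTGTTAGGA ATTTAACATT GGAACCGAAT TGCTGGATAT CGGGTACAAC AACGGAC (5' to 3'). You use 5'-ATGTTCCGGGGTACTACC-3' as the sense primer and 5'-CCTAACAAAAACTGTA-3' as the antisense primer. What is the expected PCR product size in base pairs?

The forward primer matches the template at positions 9–26.
The reverse primer's reverse complement is TACAGTTTTTGTTAGG, which matches the template at positions 64–79.
The product runs from position 9 to position 79, so its length is 79 − 9 + 1 = 71 bp.

71 bp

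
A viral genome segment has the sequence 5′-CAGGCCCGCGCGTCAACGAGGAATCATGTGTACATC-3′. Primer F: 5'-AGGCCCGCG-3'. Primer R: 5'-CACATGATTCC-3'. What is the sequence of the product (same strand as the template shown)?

5'-AGGCCCGCGCGTCAACGAGGAATCATGTG-3'

The forward primer matches the template at positions 2–10.
Reverse complement of the reverse primer: GGAATCATGTG. This occurs on the top strand at positions 20–30.
The product is the template from position 2 through 30 (29 bp).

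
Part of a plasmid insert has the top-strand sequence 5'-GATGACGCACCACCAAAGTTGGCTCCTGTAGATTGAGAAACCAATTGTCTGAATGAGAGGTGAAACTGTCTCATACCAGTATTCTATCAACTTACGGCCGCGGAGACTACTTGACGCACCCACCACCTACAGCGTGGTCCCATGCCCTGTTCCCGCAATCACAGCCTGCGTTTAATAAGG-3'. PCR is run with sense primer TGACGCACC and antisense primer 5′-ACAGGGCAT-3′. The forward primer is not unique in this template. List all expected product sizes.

The forward primer TGACGCACC matches the top strand at positions 3–11, 112–120.
The reverse primer's reverse complement is ATGCCCTGT, matching at positions 142–150.
Each forward site pairs with the reverse site to give a product ending at position 150: sizes 148, 39 bp.

148 bp, 39 bp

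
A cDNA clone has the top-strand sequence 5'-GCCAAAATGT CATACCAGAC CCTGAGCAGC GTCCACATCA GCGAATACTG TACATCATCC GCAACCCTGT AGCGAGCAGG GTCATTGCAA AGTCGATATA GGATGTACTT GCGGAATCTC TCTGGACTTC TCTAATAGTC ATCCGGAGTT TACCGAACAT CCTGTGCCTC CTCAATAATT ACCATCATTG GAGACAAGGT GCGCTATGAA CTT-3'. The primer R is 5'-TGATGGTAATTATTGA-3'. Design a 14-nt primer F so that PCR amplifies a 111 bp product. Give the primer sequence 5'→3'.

The reverse primer's reverse complement TCAATAATTACCATCA matches the template at positions 172–187, so the product ends at position 187.
A 111 bp product then starts at position 187 − 111 + 1 = 77.
The forward primer is identical to the top strand there: CAGGGTCATTGCAA.

5'-CAGGGTCATTGCAA-3'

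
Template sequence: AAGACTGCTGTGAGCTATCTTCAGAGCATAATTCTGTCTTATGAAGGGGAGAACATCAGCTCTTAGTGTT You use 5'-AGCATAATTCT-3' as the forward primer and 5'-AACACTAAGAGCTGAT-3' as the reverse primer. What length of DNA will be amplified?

46 bp

Scanning the template, AGCATAATTCT occurs at positions 25–35; this primer anneals to the bottom strand there with its 3' end pointing downstream.
Reverse complement of the reverse primer: ATCAGCTCTTAGTGTT. This occurs on the top strand at positions 55–70.
The product runs from position 25 to position 70, so its length is 70 − 25 + 1 = 46 bp.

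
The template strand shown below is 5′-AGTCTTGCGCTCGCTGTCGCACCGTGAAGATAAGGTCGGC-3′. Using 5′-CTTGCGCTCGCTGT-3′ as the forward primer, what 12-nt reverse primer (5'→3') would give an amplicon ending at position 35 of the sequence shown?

The forward primer binds at positions 4–17; the product's 3' end on the top strand is position 35.
The reverse primer anneals to the top strand over positions 24–35, i.e. to GTGAAGATAAGG.
Its sequence written 5'→3' is the reverse complement: CCTTATCTTCAC.

5'-CCTTATCTTCAC-3'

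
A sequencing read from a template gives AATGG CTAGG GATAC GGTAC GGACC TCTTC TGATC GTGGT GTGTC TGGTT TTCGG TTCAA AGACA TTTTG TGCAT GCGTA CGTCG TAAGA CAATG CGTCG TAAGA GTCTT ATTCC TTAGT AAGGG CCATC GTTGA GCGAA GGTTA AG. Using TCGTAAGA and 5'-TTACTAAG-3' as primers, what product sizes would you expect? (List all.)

40 bp, 25 bp

The forward primer TCGTAAGA matches the top strand at positions 83–90, 98–105.
The reverse primer's reverse complement is CTTAGTAA, matching at positions 115–122.
Each forward site pairs with the reverse site to give a product ending at position 122: sizes 40, 25 bp.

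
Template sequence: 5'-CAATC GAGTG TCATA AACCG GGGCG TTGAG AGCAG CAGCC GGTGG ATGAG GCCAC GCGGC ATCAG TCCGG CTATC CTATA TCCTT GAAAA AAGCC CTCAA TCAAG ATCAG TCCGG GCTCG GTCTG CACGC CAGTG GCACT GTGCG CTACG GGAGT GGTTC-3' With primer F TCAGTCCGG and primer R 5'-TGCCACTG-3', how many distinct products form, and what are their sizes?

The forward primer TCAGTCCGG matches the top strand at positions 62–70, 107–115.
The reverse primer's reverse complement is CAGTGGCA, matching at positions 131–138.
Each forward site pairs with the reverse site to give a product ending at position 138: sizes 77, 32 bp.

Two products: 77 bp, 32 bp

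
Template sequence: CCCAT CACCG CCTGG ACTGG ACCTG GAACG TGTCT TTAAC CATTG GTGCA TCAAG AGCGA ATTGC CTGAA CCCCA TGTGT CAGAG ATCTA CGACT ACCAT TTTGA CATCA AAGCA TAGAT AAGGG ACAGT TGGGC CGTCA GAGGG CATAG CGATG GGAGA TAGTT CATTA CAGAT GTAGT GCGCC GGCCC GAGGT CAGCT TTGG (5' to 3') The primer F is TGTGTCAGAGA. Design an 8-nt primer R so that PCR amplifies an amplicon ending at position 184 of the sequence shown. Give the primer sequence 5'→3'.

5'-GCGCACTA-3'

The forward primer binds at positions 76–86; the product's 3' end on the top strand is position 184.
The reverse primer anneals to the top strand over positions 177–184, i.e. to TAGTGCGC.
Its sequence written 5'→3' is the reverse complement: GCGCACTA.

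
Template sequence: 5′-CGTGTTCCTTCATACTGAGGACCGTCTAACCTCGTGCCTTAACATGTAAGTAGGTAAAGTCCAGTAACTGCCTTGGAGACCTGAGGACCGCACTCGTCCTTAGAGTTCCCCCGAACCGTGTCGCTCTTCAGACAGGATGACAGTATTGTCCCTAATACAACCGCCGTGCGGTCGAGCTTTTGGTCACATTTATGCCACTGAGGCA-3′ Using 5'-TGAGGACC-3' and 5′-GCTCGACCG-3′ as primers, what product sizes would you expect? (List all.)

The forward primer TGAGGACC matches the top strand at positions 16–23, 82–89.
The reverse primer's reverse complement is CGGTCGAGC, matching at positions 169–177.
Each forward site pairs with the reverse site to give a product ending at position 177: sizes 162, 96 bp.

162 bp, 96 bp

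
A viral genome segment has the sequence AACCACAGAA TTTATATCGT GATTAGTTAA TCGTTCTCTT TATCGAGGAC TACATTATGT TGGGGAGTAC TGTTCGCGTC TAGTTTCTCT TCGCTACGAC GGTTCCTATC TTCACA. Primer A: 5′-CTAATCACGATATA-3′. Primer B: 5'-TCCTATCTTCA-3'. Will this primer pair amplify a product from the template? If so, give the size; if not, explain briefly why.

Primer A (CTAATCACGATATA) has reverse complement TATATCGTGATTAG, which matches the top strand at positions 13–26; primer A anneals to the top strand there with its 3' end pointing upstream toward position 13.
Primer B (TCCTATCTTCA) matches the top strand directly at positions 104–114; it anneals to the bottom strand with its 3' end pointing downstream toward position 114.
The 3' ends diverge (primer A extends toward position 1, primer B toward position 116), so the primers never converge on a shared product.

No product — the primers' 3' ends point away from each other.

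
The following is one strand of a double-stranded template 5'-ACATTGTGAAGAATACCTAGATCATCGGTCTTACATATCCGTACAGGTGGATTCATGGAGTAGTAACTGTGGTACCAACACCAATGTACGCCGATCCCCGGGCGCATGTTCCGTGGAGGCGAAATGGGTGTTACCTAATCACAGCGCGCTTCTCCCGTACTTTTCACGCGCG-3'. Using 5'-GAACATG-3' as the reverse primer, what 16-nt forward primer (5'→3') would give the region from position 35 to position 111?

5'-ATATCCGTACAGGTGG-3'

The reverse primer's reverse complement CATGTTC matches the template at positions 105–111; the product starts at position 35.
The forward primer is identical to the top strand over positions 35–50: ATATCCGTACAGGTGG.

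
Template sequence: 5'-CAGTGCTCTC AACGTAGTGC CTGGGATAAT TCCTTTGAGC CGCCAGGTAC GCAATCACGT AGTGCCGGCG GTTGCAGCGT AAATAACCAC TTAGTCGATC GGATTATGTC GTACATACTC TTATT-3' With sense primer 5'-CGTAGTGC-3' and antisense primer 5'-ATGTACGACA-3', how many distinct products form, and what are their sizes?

The forward primer CGTAGTGC matches the top strand at positions 13–20, 58–65.
The reverse primer's reverse complement is TGTCGTACAT, matching at positions 107–116.
Each forward site pairs with the reverse site to give a product ending at position 116: sizes 104, 59 bp.

Two products: 104 bp, 59 bp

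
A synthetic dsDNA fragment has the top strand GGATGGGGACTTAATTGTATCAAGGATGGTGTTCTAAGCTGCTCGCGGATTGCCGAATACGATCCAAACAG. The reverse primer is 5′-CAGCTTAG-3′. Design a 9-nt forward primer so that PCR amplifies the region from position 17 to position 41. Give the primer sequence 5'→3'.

5'-GTATCAAGG-3'

The reverse primer's reverse complement CTAAGCTG matches the template at positions 34–41; the product starts at position 17.
The forward primer is identical to the top strand over positions 17–25: GTATCAAGG.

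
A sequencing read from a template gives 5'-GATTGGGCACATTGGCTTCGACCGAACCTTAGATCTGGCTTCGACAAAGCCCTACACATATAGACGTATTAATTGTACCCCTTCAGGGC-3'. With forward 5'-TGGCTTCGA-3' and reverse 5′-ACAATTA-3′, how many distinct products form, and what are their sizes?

Two products: 64 bp, 41 bp

The forward primer TGGCTTCGA matches the top strand at positions 13–21, 36–44.
The reverse primer's reverse complement is TAATTGT, matching at positions 70–76.
Each forward site pairs with the reverse site to give a product ending at position 76: sizes 64, 41 bp.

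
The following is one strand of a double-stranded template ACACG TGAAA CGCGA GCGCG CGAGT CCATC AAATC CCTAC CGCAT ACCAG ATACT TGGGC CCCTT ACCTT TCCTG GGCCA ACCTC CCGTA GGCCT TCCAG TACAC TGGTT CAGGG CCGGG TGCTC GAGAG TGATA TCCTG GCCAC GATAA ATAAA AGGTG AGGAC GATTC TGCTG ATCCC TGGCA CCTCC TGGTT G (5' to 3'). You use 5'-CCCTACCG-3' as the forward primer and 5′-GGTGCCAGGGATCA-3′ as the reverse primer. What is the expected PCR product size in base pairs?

153 bp

Scanning the template, CCCTACCG occurs at positions 35–42; this primer anneals to the bottom strand there with its 3' end pointing downstream.
Taking the reverse complement of GGTGCCAGGGATCA gives TGATCCCTGGCACC, found at positions 174–187 on the template; the primer anneals here to the top strand with its 3' end pointing upstream.
The product runs from position 35 to position 187, so its length is 187 − 35 + 1 = 153 bp.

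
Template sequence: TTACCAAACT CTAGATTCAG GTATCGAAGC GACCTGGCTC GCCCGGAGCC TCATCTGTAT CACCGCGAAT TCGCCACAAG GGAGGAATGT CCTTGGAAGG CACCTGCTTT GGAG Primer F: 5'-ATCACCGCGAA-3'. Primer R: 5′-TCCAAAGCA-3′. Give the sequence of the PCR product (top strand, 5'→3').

5'-ATCACCGCGAATTCGCCACAAGGGAGGAATGTCCTTGGAAGGCACCTGCTTTGGA-3'

The forward primer matches the template at positions 59–69.
Taking the reverse complement of TCCAAAGCA gives TGCTTTGGA, found at positions 105–113 on the template; the primer anneals here to the top strand with its 3' end pointing upstream.
The product is the template from position 59 through 113 (55 bp).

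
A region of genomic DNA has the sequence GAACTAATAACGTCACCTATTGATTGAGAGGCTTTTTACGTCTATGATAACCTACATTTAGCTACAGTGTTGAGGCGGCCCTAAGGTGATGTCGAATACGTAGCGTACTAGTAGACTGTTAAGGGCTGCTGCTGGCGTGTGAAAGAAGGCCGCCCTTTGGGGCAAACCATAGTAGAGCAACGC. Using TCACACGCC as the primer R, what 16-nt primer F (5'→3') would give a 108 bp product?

5'-TTTACGTCTATGATAA-3'

The reverse primer's reverse complement GGCGTGTGA matches the template at positions 134–142, so the product ends at position 142.
A 108 bp product then starts at position 142 − 108 + 1 = 35.
The forward primer is identical to the top strand there: TTTACGTCTATGATAA.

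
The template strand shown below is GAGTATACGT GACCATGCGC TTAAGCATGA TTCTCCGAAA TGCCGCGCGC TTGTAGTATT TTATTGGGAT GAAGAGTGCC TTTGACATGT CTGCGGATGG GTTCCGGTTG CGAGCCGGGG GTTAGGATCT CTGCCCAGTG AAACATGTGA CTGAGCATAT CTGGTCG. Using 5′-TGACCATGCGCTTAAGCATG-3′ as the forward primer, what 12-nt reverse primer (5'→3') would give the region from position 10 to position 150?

The product's 3' end on the top strand is position 150.
The reverse primer anneals to the top strand over positions 139–150, i.e. to TGAAACATGTGA.
Its sequence written 5'→3' is the reverse complement: TCACATGTTTCA.

5'-TCACATGTTTCA-3'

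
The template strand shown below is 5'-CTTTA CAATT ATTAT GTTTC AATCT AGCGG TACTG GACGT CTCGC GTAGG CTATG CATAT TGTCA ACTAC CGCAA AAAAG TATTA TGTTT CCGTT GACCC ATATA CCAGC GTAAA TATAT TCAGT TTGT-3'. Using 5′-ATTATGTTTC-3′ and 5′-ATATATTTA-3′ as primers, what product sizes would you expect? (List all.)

110 bp, 39 bp

The forward primer ATTATGTTTC matches the top strand at positions 11–20, 82–91.
The reverse primer's reverse complement is TAAATATAT, matching at positions 112–120.
Each forward site pairs with the reverse site to give a product ending at position 120: sizes 110, 39 bp.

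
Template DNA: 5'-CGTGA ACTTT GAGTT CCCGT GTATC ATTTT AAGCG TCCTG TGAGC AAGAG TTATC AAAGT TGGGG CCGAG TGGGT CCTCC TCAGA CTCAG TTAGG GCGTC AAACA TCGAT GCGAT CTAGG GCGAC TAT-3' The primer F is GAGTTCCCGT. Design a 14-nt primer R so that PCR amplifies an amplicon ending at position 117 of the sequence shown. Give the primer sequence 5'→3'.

The forward primer binds at positions 11–20; the product's 3' end on the top strand is position 117.
The reverse primer anneals to the top strand over positions 104–117, i.e. to CATCGATGCGATCT.
Its sequence written 5'→3' is the reverse complement: AGATCGCATCGATG.

5'-AGATCGCATCGATG-3'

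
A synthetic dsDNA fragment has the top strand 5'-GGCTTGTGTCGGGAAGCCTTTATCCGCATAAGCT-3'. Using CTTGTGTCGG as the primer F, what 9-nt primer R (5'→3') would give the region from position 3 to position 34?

The product's 3' end on the top strand is position 34.
The reverse primer anneals to the top strand over positions 26–34, i.e. to GCATAAGCT.
Its sequence written 5'→3' is the reverse complement: AGCTTATGC.

5'-AGCTTATGC-3'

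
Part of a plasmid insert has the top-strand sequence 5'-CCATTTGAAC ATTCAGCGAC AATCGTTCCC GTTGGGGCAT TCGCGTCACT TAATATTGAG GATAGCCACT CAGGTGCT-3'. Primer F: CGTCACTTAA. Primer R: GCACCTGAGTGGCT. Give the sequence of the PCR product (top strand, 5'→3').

Scanning the template, CGTCACTTAA occurs at positions 44–53; this primer anneals to the bottom strand there with its 3' end pointing downstream.
Taking the reverse complement of GCACCTGAGTGGCT gives AGCCACTCAGGTGC, found at positions 64–77 on the template; the primer anneals here to the top strand with its 3' end pointing upstream.
The product is the template from position 44 through 77 (34 bp).

5'-CGTCACTTAATATTGAGGATAGCCACTCAGGTGC-3'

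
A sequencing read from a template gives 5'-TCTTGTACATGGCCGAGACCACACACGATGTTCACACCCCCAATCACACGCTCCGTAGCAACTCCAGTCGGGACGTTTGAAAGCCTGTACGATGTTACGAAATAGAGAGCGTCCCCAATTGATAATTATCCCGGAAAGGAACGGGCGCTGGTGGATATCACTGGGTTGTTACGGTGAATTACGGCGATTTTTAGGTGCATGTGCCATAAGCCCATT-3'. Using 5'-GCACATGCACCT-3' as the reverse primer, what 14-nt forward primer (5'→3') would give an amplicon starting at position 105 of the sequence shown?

The reverse primer's reverse complement AGGTGCATGTGC matches the template at positions 193–204; the product starts at position 105.
The forward primer is identical to the top strand over positions 105–118: GAGAGCGTCCCCAA.

5'-GAGAGCGTCCCCAA-3'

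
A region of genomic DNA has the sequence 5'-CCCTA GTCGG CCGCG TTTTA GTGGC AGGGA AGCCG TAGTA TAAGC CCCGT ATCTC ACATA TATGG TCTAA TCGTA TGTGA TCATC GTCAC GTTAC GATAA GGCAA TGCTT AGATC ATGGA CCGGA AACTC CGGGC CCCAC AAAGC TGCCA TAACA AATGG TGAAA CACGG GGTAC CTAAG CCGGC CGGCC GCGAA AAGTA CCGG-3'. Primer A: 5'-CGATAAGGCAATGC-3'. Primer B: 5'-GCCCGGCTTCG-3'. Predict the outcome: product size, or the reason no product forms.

No product — primer B has no binding site in the template.

Primer B (GCCCGGCTTCG) does not match the top strand, and its reverse complement CGAAGCCGGGC does not match either.
With no annealing site for primer B, no amplification occurs.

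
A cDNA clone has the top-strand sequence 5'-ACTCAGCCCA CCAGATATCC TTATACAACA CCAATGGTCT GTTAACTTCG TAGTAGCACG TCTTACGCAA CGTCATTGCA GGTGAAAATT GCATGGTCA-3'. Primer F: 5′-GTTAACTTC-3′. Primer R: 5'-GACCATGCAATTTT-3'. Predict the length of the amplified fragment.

Forward primer GTTAACTTC is found on the top strand at positions 41–49.
Taking the reverse complement of GACCATGCAATTTT gives AAAATTGCATGGTC, found at positions 85–98 on the template; the primer anneals here to the top strand with its 3' end pointing upstream.
Product length = (reverse-primer end) − (forward-primer start) + 1 = 98 − 41 + 1 = 58 bp.

58 bp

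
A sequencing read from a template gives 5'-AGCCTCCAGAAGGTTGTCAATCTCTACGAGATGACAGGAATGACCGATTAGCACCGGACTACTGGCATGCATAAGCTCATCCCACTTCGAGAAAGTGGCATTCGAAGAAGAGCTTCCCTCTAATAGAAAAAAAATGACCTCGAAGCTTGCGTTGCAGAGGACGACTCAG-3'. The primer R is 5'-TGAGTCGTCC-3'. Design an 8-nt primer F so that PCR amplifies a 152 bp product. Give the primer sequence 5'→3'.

5'-TCAATCTC-3'

The reverse primer's reverse complement GGACGACTCA matches the template at positions 159–168, so the product ends at position 168.
A 152 bp product then starts at position 168 − 152 + 1 = 17.
The forward primer is identical to the top strand there: TCAATCTC.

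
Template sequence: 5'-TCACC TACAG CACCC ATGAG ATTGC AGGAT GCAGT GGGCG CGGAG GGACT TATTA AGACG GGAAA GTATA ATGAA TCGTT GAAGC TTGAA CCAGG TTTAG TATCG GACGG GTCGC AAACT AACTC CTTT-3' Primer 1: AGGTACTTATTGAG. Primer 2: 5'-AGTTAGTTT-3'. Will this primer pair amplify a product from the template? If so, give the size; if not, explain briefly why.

No product — primer 1 has no binding site in the template.

Primer 1 (AGGTACTTATTGAG) does not match the top strand, and its reverse complement CTCAATAAGTACCT does not match either.
With no annealing site for primer 1, no amplification occurs.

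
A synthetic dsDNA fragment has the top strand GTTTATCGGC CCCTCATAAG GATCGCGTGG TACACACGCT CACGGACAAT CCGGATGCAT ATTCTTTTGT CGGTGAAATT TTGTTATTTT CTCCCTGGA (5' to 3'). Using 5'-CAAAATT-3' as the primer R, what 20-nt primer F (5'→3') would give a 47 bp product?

5'-CGCTCACGGACAATCCGGAT-3'

The reverse primer's reverse complement AATTTTG matches the template at positions 77–83, so the product ends at position 83.
A 47 bp product then starts at position 83 − 47 + 1 = 37.
The forward primer is identical to the top strand there: CGCTCACGGACAATCCGGAT.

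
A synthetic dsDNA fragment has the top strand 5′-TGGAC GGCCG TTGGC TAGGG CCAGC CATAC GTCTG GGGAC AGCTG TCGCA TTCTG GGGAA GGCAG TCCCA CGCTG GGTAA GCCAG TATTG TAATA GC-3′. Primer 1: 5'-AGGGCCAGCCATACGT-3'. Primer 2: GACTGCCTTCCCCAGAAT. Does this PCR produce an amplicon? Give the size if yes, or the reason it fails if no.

Primer 1 (AGGGCCAGCCATACGT) matches the top strand at positions 17–32; it acts as a forward primer.
Primer 2's reverse complement is ATTCTGGGGAAGGCAGTC, matching the top strand at positions 50–67; it acts as a reverse primer.
The 3' ends face each other across positions 17–67, giving a 51 bp product.

Yes — a 51 bp product.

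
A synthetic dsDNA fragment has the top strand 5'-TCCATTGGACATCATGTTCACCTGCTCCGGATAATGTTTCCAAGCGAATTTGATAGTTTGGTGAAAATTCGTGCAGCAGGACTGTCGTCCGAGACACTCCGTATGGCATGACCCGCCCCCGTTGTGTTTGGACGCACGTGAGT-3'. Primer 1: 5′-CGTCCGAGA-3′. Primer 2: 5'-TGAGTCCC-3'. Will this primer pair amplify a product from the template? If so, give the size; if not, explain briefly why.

Primer 2 (TGAGTCCC) does not match the top strand, and its reverse complement GGGACTCA does not match either.
With no annealing site for primer 2, no amplification occurs.

No product — primer 2 has no binding site in the template.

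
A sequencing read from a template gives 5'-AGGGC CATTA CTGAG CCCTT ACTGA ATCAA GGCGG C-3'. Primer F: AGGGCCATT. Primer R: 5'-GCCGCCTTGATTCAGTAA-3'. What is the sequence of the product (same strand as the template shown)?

5'-AGGGCCATTACTGAGCCCTTACTGAATCAAGGCGGC-3'

The forward primer matches the template at positions 1–9.
Taking the reverse complement of GCCGCCTTGATTCAGTAA gives TTACTGAATCAAGGCGGC, found at positions 19–36 on the template; the primer anneals here to the top strand with its 3' end pointing upstream.
The product is the template from position 1 through 36 (36 bp).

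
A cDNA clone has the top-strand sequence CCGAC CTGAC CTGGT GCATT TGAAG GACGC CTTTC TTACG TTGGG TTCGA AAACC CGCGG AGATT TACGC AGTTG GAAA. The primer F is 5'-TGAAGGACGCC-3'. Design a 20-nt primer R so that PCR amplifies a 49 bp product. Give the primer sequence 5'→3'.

The forward primer binds at positions 21–31, so a 49 bp product ends at position 21 + 49 − 1 = 69.
The reverse primer anneals to the top strand over positions 50–69, i.e. to AAAACCCGCGGAGATTTACG.
Its sequence written 5'→3' is the reverse complement: CGTAAATCTCCGCGGGTTTT.

5'-CGTAAATCTCCGCGGGTTTT-3'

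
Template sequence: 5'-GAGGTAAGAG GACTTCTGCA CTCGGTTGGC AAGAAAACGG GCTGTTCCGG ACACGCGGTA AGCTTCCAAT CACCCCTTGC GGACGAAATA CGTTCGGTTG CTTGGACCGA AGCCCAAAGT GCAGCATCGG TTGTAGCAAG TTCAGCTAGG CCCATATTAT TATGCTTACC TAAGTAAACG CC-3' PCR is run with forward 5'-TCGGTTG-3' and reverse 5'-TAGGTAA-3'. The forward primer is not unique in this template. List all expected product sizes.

151 bp, 79 bp, 46 bp

The forward primer TCGGTTG matches the top strand at positions 22–28, 94–100, 127–133.
The reverse primer's reverse complement is TTACCTA, matching at positions 166–172.
Each forward site pairs with the reverse site to give a product ending at position 172: sizes 151, 79, 46 bp.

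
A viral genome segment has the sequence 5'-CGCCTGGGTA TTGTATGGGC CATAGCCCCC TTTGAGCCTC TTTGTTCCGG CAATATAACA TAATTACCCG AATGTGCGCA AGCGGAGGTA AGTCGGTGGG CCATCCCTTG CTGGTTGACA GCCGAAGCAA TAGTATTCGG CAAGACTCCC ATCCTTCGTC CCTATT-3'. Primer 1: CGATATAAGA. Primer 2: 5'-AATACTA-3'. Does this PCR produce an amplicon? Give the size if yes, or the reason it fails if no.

Primer 1 (CGATATAAGA) does not match the top strand, and its reverse complement TCTTATATCG does not match either.
With no annealing site for primer 1, no amplification occurs.

No product — primer 1 has no binding site in the template.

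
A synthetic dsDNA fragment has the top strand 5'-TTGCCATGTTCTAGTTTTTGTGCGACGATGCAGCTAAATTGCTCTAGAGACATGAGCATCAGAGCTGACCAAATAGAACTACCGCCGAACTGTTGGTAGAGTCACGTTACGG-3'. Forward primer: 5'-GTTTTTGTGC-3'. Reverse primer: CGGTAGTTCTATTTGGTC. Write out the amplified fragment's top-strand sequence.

5'-GTTTTTGTGCGACGATGCAGCTAAATTGCTCTAGAGACATGAGCATCAGAGCTGACCAAATAGAACTACCG-3'

Forward primer GTTTTTGTGC is found on the top strand at positions 14–23.
Reverse complement of the reverse primer: GACCAAATAGAACTACCG. This occurs on the top strand at positions 67–84.
The product is the template from position 14 through 84 (71 bp).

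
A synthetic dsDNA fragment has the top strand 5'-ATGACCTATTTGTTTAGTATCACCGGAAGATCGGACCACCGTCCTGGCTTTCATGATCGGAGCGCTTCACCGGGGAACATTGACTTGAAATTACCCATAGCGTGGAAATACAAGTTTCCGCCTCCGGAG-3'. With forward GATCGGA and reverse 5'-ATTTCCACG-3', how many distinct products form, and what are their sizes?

The forward primer GATCGGA matches the top strand at positions 29–35, 55–61.
The reverse primer's reverse complement is CGTGGAAAT, matching at positions 101–109.
Each forward site pairs with the reverse site to give a product ending at position 109: sizes 81, 55 bp.

Two products: 81 bp, 55 bp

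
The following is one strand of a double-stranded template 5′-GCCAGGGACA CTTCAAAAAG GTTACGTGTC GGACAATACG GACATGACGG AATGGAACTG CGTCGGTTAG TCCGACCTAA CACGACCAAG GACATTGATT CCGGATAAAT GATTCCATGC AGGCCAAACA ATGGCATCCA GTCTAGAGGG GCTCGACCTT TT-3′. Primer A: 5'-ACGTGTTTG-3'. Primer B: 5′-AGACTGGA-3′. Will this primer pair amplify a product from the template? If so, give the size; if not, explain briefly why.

Primer A (ACGTGTTTG) does not match the top strand, and its reverse complement CAAACACGT does not match either.
With no annealing site for primer A, no amplification occurs.

No product — primer A has no binding site in the template.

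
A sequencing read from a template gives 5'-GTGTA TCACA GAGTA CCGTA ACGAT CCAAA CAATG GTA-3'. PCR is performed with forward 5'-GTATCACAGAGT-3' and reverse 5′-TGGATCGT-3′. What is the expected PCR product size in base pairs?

Scanning the template, GTATCACAGAGT occurs at positions 3–14; this primer anneals to the bottom strand there with its 3' end pointing downstream.
The reverse primer's reverse complement is ACGATCCA, which matches the template at positions 21–28.
Amplicon spans positions 3–28: 26 bp.

26 bp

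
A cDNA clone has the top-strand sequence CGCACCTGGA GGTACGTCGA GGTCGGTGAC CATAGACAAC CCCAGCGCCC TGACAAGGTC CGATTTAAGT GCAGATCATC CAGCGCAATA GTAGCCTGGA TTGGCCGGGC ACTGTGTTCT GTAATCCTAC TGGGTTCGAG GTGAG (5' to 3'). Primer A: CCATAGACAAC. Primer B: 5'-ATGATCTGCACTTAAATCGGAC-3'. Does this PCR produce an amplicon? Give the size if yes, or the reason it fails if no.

Primer A (CCATAGACAAC) matches the top strand at positions 30–40; it acts as a forward primer.
Primer B's reverse complement is GTCCGATTTAAGTGCAGATCAT, matching the top strand at positions 58–79; it acts as a reverse primer.
The 3' ends face each other across positions 30–79, giving a 50 bp product.

Yes — a 50 bp product.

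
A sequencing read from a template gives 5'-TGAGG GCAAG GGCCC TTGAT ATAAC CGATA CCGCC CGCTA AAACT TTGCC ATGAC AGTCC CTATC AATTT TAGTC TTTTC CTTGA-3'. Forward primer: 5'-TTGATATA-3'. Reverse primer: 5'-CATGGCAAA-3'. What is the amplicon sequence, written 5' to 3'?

Scanning the template, TTGATATA occurs at positions 16–23; this primer anneals to the bottom strand there with its 3' end pointing downstream.
Reverse complement of the reverse primer: TTTGCCATG. This occurs on the top strand at positions 45–53.
The product is the template from position 16 through 53 (38 bp).

5'-TTGATATAACCGATACCGCCCGCTAAAACTTTGCCATG-3'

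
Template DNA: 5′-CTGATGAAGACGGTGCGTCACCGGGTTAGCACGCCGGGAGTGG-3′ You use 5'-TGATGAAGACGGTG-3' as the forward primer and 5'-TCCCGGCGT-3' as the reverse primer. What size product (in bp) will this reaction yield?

38 bp

The forward primer matches the template at positions 2–15.
The reverse primer's reverse complement is ACGCCGGGA, which matches the template at positions 31–39.
Product length = (reverse-primer end) − (forward-primer start) + 1 = 39 − 2 + 1 = 38 bp.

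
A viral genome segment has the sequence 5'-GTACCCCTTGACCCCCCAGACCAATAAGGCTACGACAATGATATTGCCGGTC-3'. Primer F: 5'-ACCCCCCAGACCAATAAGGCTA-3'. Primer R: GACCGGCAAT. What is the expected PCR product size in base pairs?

42 bp

Scanning the template, ACCCCCCAGACCAATAAGGCTA occurs at positions 11–32; this primer anneals to the bottom strand there with its 3' end pointing downstream.
Reverse complement of the reverse primer: ATTGCCGGTC. This occurs on the top strand at positions 43–52.
The product runs from position 11 to position 52, so its length is 52 − 11 + 1 = 42 bp.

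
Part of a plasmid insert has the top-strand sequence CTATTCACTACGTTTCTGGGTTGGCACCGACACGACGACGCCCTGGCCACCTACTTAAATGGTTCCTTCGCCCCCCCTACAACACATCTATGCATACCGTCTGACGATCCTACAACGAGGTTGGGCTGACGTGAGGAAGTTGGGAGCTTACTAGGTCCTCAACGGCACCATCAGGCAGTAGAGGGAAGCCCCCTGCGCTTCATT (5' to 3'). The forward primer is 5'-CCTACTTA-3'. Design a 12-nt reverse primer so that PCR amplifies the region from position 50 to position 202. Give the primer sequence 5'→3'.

The product's 3' end on the top strand is position 202.
The reverse primer anneals to the top strand over positions 191–202, i.e. to CCCTGCGCTTCA.
Its sequence written 5'→3' is the reverse complement: TGAAGCGCAGGG.

5'-TGAAGCGCAGGG-3'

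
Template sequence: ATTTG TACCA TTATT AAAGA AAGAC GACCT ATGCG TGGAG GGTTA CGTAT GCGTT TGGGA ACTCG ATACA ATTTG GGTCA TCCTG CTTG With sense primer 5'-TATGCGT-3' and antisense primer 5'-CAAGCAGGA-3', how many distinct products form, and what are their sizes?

Two products: 60 bp, 42 bp

The forward primer TATGCGT matches the top strand at positions 30–36, 48–54.
The reverse primer's reverse complement is TCCTGCTTG, matching at positions 81–89.
Each forward site pairs with the reverse site to give a product ending at position 89: sizes 60, 42 bp.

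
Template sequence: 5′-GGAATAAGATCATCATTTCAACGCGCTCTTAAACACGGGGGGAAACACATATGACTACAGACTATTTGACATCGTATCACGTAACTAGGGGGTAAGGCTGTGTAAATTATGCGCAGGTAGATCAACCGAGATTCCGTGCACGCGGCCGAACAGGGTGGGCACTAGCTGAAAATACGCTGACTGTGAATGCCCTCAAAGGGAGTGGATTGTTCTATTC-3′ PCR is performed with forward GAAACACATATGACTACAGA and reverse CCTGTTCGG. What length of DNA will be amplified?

113 bp

Scanning the template, GAAACACATATGACTACAGA occurs at positions 42–61; this primer anneals to the bottom strand there with its 3' end pointing downstream.
Reverse complement of the reverse primer: CCGAACAGG. This occurs on the top strand at positions 146–154.
Amplicon spans positions 42–154: 113 bp.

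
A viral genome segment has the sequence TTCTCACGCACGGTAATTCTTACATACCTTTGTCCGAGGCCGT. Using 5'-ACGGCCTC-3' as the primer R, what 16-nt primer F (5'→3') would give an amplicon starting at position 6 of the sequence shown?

The reverse primer's reverse complement GAGGCCGT matches the template at positions 36–43; the product starts at position 6.
The forward primer is identical to the top strand over positions 6–21: ACGCACGGTAATTCTT.

5'-ACGCACGGTAATTCTT-3'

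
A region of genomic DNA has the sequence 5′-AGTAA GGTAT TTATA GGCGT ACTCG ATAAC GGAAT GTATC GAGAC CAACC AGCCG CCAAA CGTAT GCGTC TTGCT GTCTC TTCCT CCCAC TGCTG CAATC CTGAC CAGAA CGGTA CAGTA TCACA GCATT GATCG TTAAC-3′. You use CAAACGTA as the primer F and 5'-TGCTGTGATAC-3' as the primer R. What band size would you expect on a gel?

72 bp

Scanning the template, CAAACGTA occurs at positions 57–64; this primer anneals to the bottom strand there with its 3' end pointing downstream.
Taking the reverse complement of TGCTGTGATAC gives GTATCACAGCA, found at positions 118–128 on the template; the primer anneals here to the top strand with its 3' end pointing upstream.
The product runs from position 57 to position 128, so its length is 128 − 57 + 1 = 72 bp.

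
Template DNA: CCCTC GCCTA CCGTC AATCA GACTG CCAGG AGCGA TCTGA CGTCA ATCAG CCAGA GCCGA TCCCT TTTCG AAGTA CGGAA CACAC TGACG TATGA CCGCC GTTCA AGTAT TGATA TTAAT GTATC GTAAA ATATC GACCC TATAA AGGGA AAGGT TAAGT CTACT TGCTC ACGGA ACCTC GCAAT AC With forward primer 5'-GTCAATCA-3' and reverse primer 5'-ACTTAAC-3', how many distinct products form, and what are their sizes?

Two products: 148 bp, 119 bp

The forward primer GTCAATCA matches the top strand at positions 13–20, 42–49.
The reverse primer's reverse complement is GTTAAGT, matching at positions 154–160.
Each forward site pairs with the reverse site to give a product ending at position 160: sizes 148, 119 bp.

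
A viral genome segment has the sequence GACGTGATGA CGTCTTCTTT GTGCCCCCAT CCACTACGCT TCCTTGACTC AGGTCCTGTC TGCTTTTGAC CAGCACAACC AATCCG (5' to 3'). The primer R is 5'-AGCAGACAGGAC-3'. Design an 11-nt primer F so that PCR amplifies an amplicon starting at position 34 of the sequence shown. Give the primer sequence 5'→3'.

5'-CTACGCTTCCT-3'

The reverse primer's reverse complement GTCCTGTCTGCT matches the template at positions 53–64; the product starts at position 34.
The forward primer is identical to the top strand over positions 34–44: CTACGCTTCCT.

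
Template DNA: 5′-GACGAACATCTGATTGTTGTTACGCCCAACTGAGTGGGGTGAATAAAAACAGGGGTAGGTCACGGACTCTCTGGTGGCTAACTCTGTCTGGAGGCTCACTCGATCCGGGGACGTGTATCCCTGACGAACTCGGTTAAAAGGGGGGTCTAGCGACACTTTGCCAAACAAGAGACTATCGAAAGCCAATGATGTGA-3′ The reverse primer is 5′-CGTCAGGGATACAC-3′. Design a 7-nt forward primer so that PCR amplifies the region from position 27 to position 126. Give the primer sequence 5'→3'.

The reverse primer's reverse complement GTGTATCCCTGACG matches the template at positions 113–126; the product starts at position 27.
The forward primer is identical to the top strand over positions 27–33: CAACTGA.

5'-CAACTGA-3'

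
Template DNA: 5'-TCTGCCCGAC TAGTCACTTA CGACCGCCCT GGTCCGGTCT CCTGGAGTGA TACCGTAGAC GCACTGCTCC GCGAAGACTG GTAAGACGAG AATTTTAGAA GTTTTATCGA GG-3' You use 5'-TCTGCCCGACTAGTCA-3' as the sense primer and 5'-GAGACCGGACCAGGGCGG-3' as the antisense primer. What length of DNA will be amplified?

41 bp

Forward primer TCTGCCCGACTAGTCA is found on the top strand at positions 1–16.
Reverse complement of the reverse primer: CCGCCCTGGTCCGGTCTC. This occurs on the top strand at positions 24–41.
Product length = (reverse-primer end) − (forward-primer start) + 1 = 41 − 1 + 1 = 41 bp.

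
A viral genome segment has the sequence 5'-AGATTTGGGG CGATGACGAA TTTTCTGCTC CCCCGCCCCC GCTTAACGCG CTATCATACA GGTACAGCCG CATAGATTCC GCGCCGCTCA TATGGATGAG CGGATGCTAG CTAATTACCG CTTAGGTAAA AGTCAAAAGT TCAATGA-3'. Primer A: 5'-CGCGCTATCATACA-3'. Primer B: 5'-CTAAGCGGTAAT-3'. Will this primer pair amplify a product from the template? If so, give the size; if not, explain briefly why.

Primer A (CGCGCTATCATACA) matches the top strand at positions 47–60; it acts as a forward primer.
Primer B's reverse complement is ATTACCGCTTAG, matching the top strand at positions 114–125; it acts as a reverse primer.
The 3' ends face each other across positions 47–125, giving a 79 bp product.

Yes — a 79 bp product.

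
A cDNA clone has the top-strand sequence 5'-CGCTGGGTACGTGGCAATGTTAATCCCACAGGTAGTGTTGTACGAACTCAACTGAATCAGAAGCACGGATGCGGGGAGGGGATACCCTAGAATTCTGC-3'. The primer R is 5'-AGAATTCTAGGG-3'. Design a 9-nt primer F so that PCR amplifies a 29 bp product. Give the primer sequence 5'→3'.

5'-GATGCGGGG-3'

The reverse primer's reverse complement CCCTAGAATTCT matches the template at positions 85–96, so the product ends at position 96.
A 29 bp product then starts at position 96 − 29 + 1 = 68.
The forward primer is identical to the top strand there: GATGCGGGG.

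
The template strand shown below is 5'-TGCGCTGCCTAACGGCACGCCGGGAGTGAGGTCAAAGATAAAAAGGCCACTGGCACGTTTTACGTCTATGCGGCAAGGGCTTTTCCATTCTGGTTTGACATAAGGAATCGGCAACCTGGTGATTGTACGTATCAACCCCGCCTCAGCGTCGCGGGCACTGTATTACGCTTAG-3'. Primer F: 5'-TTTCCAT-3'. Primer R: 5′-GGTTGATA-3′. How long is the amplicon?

56 bp

Forward primer TTTCCAT is found on the top strand at positions 82–88.
Reverse complement of the reverse primer: TATCAACC. This occurs on the top strand at positions 130–137.
The product runs from position 82 to position 137, so its length is 137 − 82 + 1 = 56 bp.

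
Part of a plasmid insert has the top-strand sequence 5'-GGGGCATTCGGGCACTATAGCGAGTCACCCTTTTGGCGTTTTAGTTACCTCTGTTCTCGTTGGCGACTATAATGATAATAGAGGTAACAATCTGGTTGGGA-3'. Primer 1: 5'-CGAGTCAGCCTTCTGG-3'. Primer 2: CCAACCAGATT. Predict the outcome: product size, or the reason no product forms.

No product — primer 1 has no binding site in the template.

Primer 1 (CGAGTCAGCCTTCTGG) does not match the top strand, and its reverse complement CCAGAAGGCTGACTCG does not match either.
With no annealing site for primer 1, no amplification occurs.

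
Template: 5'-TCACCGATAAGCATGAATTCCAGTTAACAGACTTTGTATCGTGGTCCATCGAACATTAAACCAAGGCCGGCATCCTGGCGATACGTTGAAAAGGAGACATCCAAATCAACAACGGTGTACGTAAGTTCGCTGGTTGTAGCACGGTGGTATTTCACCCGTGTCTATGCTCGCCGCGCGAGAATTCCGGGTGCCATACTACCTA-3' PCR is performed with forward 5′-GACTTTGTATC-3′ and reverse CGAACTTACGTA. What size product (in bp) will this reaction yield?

The forward primer matches the template at positions 30–40.
Reverse complement of the reverse primer: TACGTAAGTTCG. This occurs on the top strand at positions 118–129.
Amplicon spans positions 30–129: 100 bp.

100 bp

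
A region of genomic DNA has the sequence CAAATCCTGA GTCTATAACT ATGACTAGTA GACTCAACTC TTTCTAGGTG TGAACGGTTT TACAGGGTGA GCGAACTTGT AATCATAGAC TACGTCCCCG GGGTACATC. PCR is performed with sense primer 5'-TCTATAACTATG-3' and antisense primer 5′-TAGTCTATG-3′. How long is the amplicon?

81 bp

Forward primer TCTATAACTATG is found on the top strand at positions 12–23.
Reverse complement of the reverse primer: CATAGACTA. This occurs on the top strand at positions 84–92.
Amplicon spans positions 12–92: 81 bp.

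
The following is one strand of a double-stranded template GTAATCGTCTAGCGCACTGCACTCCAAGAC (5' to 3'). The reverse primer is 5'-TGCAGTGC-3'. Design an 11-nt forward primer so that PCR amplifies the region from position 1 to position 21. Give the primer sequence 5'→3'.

5'-GTAATCGTCTA-3'

The reverse primer's reverse complement GCACTGCA matches the template at positions 14–21; the product starts at position 1.
The forward primer is identical to the top strand over positions 1–11: GTAATCGTCTA.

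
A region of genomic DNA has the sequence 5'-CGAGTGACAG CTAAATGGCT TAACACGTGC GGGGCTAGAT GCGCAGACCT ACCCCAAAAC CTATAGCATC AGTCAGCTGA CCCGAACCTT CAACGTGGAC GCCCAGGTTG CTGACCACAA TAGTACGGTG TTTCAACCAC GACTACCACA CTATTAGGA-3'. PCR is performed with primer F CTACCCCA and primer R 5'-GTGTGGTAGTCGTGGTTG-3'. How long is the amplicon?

Scanning the template, CTACCCCA occurs at positions 49–56; this primer anneals to the bottom strand there with its 3' end pointing downstream.
Taking the reverse complement of GTGTGGTAGTCGTGGTTG gives CAACCACGACTACCACAC, found at positions 134–151 on the template; the primer anneals here to the top strand with its 3' end pointing upstream.
Product length = (reverse-primer end) − (forward-primer start) + 1 = 151 − 49 + 1 = 103 bp.

103 bp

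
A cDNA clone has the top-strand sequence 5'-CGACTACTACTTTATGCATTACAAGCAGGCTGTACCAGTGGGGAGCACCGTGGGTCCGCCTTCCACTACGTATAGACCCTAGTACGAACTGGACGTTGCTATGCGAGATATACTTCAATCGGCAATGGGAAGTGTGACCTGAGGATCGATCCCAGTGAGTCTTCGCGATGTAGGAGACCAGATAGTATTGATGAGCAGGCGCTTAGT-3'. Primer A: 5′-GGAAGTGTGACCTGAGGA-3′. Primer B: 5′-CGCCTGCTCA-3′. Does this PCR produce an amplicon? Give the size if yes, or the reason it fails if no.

Yes — a 74 bp product.

Primer A (GGAAGTGTGACCTGAGGA) matches the top strand at positions 128–145; it acts as a forward primer.
Primer B's reverse complement is TGAGCAGGCG, matching the top strand at positions 192–201; it acts as a reverse primer.
The 3' ends face each other across positions 128–201, giving a 74 bp product.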